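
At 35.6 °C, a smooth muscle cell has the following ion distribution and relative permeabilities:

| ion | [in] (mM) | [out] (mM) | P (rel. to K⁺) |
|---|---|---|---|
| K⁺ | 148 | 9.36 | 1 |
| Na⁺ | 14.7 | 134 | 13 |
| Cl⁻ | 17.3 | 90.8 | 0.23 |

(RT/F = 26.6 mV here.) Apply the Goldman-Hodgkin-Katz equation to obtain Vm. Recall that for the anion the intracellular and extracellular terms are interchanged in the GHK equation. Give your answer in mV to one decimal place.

42.1 mV

Vm = 26.6 · ln[(Σ P·[cation]ₒ + Σ P·[anion]ᵢ) / (Σ P·[cation]ᵢ + Σ P·[anion]ₒ)]
Numerator = 1×9.36 + 13×134 + 0.23×17.3 = 1755
Denominator = 1×148 + 13×14.7 + 0.23×90.8 = 360
Vm = 26.6 · ln(4.8762) = 26.6 × (1.5844) = 42.14 mV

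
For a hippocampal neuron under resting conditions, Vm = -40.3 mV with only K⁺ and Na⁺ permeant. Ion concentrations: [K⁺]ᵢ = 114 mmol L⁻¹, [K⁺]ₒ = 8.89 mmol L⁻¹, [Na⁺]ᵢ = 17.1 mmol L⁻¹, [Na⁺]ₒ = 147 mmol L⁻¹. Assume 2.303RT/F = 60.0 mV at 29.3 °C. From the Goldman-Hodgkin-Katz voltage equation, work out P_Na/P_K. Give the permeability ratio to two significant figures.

Let α = P_Na/P_K. GHK: Vm = 60.0·log₁₀[(Kₒ + α·Naₒ)/(Kᵢ + α·Naᵢ)].
10^(Vm/60.0) = 10^(-40.3/60.0) = 0.21298
So 0.21298·(Kᵢ + α·Naᵢ) = Kₒ + α·Naₒ → α = (0.21298·114.0 − 8.89) / (147.0 − 0.21298·17.1)
α = (24.28 − 8.89) / (147.0 − 3.642) = 15.39/143.4 = 0.1073

0.11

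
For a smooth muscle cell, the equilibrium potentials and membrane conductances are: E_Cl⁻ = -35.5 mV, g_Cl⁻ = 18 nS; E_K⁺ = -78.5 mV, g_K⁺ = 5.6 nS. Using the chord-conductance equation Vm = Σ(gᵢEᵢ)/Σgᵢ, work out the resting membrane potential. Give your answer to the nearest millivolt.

Σ gᵢEᵢ = 18·(-35.5) + 5.6·(-78.5) = -1078.60
Σ gᵢ = 18 + 5.6 = 23.6
Vm = -1078.60 / 23.6 = -45.70 mV

-46 mV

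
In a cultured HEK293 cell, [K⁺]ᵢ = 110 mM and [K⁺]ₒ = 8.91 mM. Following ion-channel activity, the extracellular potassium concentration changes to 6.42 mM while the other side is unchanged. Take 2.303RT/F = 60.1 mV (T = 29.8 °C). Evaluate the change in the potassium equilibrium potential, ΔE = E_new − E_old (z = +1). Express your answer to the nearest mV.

-9 mV

E_old = (60.1/1)·log₁₀(8.91/110) = -65.60 mV
E_new = (60.1/1)·log₁₀(6.42/110) = -74.15 mV
ΔE = -74.15 − (-65.60) = -8.55 mV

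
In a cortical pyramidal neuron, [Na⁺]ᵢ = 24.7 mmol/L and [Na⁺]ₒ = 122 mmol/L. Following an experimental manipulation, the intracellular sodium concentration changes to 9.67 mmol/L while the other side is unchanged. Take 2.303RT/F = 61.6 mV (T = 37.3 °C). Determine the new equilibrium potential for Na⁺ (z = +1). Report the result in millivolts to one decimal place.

67.8 mV

After the shift: [Na⁺]_out = 122, [Na⁺]_in = 9.67 mmol/L.
E_new = (61.6/1)·log₁₀(122/9.67) = 61.60 · (1.1009) = 67.82 mV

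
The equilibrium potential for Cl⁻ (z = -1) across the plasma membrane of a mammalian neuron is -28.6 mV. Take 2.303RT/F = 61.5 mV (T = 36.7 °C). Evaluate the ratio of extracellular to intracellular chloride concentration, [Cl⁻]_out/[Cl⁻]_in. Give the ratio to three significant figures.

log₁₀([out]/[in]) = E·z/(61.5) = -28.6 × -1 / 61.5 = 0.4650
[out]/[in] = 10^(0.4650) = 2.918

2.92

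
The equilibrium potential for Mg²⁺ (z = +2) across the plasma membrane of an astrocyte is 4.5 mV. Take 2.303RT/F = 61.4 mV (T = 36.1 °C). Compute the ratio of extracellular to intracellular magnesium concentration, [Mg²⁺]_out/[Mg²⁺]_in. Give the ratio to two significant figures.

log₁₀([out]/[in]) = E·z/(61.4) = 4.5 × 2 / 61.4 = 0.1466
[out]/[in] = 10^(0.1466) = 1.401

1.4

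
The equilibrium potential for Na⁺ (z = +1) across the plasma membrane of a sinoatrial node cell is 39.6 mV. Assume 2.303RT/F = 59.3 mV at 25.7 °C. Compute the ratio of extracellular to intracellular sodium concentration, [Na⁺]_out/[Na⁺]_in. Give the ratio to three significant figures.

4.65

log₁₀([out]/[in]) = E·z/(59.3) = 39.6 × 1 / 59.3 = 0.6678
[out]/[in] = 10^(0.6678) = 4.654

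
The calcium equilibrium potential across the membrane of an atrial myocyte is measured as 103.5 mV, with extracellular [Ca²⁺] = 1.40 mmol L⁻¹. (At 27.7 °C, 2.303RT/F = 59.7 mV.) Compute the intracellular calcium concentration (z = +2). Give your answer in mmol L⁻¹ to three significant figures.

0.000477 mmol L⁻¹

Nernst: E = (59.7/2) · log₁₀([out]/[in]), so log₁₀([out]/[in]) = 103.5 × 2 / 59.7 = 3.4673.
[out]/[in] = 10^(3.4673) = 2933.
[in] = 1.40 / 2933 = 0.0004773 mmol L⁻¹.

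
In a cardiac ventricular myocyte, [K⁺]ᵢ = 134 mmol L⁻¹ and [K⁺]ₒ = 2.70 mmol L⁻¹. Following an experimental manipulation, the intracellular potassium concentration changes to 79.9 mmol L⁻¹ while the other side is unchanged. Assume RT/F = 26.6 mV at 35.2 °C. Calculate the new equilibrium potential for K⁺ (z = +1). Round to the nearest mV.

After the shift: [K⁺]_out = 2.70, [K⁺]_in = 79.9 mmol L⁻¹.
E_new = (26.6/1)·ln(2.70/79.9) = 26.60 · (-3.3875) = -90.11 mV

-90 mV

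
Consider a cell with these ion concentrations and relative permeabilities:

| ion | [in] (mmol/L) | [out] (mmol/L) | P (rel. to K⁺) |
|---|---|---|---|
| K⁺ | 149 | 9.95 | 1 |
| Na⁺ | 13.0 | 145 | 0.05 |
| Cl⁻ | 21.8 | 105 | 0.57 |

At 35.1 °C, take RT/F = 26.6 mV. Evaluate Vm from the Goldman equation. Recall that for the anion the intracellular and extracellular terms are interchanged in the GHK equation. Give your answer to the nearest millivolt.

-52 mV

Vm = 26.6 · ln[(Σ P·[cation]ₒ + Σ P·[anion]ᵢ) / (Σ P·[cation]ᵢ + Σ P·[anion]ₒ)]
Numerator = 1×9.95 + 0.05×145 + 0.57×21.8 = 29.63
Denominator = 1×149 + 0.05×13.0 + 0.57×105 = 209.5
Vm = 26.6 · ln(0.14141) = 26.6 × (-1.9561) = -52.03 mV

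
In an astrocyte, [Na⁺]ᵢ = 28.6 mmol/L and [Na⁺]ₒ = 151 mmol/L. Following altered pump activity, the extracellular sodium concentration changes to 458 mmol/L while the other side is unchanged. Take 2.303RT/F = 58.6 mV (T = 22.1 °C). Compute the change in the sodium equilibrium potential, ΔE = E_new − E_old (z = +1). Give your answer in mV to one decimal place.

E_old = (58.6/1)·log₁₀(151/28.6) = 42.34 mV
E_new = (58.6/1)·log₁₀(458/28.6) = 70.58 mV
ΔE = 70.58 − (42.34) = 28.24 mV

28.2 mV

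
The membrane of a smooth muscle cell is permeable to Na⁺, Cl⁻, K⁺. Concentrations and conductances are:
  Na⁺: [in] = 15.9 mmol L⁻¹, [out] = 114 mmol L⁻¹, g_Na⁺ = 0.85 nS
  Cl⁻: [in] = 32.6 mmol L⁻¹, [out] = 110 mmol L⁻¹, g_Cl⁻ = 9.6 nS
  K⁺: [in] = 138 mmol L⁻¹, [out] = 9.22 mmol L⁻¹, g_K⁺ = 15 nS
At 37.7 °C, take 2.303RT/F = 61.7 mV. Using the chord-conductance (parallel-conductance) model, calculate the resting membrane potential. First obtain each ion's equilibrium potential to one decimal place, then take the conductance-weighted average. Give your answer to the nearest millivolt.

-53 mV

E_Na⁺ = (61.7/1)·log₁₀(114/15.9) = 52.8 mV
E_Cl⁻ = (61.7/-1)·log₁₀(110/32.6) = -32.6 mV
E_K⁺ = (61.7/1)·log₁₀(9.22/138) = -72.5 mV
Vm = (Σ gᵢEᵢ)/(Σ gᵢ) = (0.85·52.8 + 9.6·-32.6 + 15·-72.5) / (0.85 + 9.6 + 15)
= -1355.58 / 25.45 = -53.26 mV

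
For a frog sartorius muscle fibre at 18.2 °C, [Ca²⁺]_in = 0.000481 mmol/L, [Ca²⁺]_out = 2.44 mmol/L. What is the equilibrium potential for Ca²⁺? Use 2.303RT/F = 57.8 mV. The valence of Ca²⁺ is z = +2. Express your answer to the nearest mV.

107 mV

E = (57.8/z) · log₁₀([Ca²⁺]_out/[Ca²⁺]_in) with z = +2.
= (57.8/2) · log₁₀(2.44/0.000481) = 28.90 · log₁₀(5073)
= 28.90 · (3.7052) = 107.08 mV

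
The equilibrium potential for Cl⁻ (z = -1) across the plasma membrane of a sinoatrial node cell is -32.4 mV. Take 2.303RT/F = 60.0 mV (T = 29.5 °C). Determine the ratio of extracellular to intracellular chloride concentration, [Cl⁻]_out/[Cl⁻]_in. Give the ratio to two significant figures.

3.5

log₁₀([out]/[in]) = E·z/(60.0) = -32.4 × -1 / 60.0 = 0.5400
[out]/[in] = 10^(0.5400) = 3.467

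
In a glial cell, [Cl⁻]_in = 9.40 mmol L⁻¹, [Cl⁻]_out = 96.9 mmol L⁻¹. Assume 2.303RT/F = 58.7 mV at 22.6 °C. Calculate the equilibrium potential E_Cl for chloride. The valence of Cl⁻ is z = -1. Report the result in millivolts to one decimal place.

-59.5 mV

E = (58.7/z) · log₁₀([Cl⁻]_out/[Cl⁻]_in) with z = -1.
For an anion, dividing by z = -1 reverses the sign.
= (58.7/-1) · log₁₀(96.9/9.40) = -58.70 · log₁₀(10.31)
= -58.70 · (1.0132) = -59.47 mV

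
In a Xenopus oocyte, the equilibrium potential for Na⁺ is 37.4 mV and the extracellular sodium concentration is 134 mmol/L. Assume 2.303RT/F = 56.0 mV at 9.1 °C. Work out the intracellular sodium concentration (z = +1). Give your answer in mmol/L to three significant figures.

28.8 mmol/L

Nernst: E = (56.0/1) · log₁₀([out]/[in]), so log₁₀([out]/[in]) = 37.4 × 1 / 56.0 = 0.6679.
[out]/[in] = 10^(0.6679) = 4.654.
[in] = 134 / 4.654 = 28.79 mmol/L.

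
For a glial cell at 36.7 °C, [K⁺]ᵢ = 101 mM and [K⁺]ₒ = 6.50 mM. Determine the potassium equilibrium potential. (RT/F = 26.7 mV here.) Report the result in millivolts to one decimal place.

E = (26.7/z) · ln([K⁺]_out/[K⁺]_in) with z = +1.
= (26.7/1) · ln(6.50/101) = 26.70 · ln(0.06436)
= 26.70 · (-2.7433) = -73.25 mV

-73.2 mV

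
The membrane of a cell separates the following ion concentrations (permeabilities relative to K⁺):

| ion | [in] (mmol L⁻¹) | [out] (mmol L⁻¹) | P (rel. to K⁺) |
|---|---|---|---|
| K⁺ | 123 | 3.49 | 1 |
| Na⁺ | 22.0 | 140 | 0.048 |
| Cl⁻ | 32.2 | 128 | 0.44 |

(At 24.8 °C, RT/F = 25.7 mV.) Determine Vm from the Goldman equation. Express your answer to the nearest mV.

Vm = 25.7 · ln[(Σ P·[cation]ₒ + Σ P·[anion]ᵢ) / (Σ P·[cation]ᵢ + Σ P·[anion]ₒ)]
Numerator = 1×3.49 + 0.048×140 + 0.44×32.2 = 24.38
Denominator = 1×123 + 0.048×22.0 + 0.44×128 = 180.4
Vm = 25.7 · ln(0.13515) = 25.7 × (-2.0014) = -51.44 mV

-51 mV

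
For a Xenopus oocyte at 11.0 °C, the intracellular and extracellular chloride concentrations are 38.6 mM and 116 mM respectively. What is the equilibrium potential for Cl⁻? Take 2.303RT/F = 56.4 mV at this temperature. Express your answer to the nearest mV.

-27 mV

E = (56.4/z) · log₁₀([Cl⁻]_out/[Cl⁻]_in) with z = -1.
For an anion, dividing by z = -1 reverses the sign.
= (56.4/-1) · log₁₀(116/38.6) = -56.40 · log₁₀(3.005)
= -56.40 · (0.4779) = -26.95 mV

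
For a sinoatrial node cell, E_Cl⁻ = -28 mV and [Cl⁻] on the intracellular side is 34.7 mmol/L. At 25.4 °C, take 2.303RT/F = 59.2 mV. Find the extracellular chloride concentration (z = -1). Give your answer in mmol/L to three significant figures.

103 mmol/L

Nernst: E = (59.2/-1) · log₁₀([out]/[in]), so log₁₀([out]/[in]) = -28.0 × -1 / 59.2 = 0.4730.
[out]/[in] = 10^(0.4730) = 2.971.
[out] = 2.971 × 34.7 = 103.1 mmol/L.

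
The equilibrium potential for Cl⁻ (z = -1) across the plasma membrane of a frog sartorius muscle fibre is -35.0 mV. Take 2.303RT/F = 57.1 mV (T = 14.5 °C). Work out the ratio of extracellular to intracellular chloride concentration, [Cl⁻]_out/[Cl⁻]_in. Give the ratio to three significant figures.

4.10

log₁₀([out]/[in]) = E·z/(57.1) = -35.0 × -1 / 57.1 = 0.6130
[out]/[in] = 10^(0.6130) = 4.102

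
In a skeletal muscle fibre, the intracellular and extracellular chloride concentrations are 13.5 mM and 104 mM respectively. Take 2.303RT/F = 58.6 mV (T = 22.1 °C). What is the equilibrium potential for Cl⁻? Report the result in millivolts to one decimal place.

E = (58.6/z) · log₁₀([Cl⁻]_out/[Cl⁻]_in) with z = -1.
For an anion, dividing by z = -1 reverses the sign.
= (58.6/-1) · log₁₀(104/13.5) = -58.60 · log₁₀(7.704)
= -58.60 · (0.8867) = -51.96 mV

-52.0 mV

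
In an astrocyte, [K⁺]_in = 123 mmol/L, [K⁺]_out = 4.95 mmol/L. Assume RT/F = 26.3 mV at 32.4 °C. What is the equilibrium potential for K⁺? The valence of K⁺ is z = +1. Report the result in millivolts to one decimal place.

E = (26.3/z) · ln([K⁺]_out/[K⁺]_in) with z = +1.
= (26.3/1) · ln(4.95/123) = 26.30 · ln(0.04024)
= 26.30 · (-3.2128) = -84.50 mV

-84.5 mV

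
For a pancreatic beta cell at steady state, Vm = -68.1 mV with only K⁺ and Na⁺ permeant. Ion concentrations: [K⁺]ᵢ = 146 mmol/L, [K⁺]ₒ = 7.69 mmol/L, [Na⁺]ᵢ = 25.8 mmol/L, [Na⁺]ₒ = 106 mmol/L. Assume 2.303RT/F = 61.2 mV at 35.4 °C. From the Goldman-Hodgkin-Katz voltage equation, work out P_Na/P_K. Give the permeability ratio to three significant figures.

Let α = P_Na/P_K. GHK: Vm = 61.2·log₁₀[(Kₒ + α·Naₒ)/(Kᵢ + α·Naᵢ)].
10^(Vm/61.2) = 10^(-68.1/61.2) = 0.077136
So 0.077136·(Kᵢ + α·Naᵢ) = Kₒ + α·Naₒ → α = (0.077136·146.0 − 7.69) / (106.0 − 0.077136·25.8)
α = (11.26 − 7.69) / (106.0 − 1.99) = 3.572/104 = 0.03434

0.0343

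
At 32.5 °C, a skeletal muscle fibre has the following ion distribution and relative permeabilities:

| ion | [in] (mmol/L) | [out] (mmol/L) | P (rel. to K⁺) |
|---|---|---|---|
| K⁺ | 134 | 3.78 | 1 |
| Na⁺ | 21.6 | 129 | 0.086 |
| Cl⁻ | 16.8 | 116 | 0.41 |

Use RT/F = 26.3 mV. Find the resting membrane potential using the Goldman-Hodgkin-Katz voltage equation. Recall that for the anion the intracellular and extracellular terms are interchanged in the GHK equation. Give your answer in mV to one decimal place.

Vm = 26.3 · ln[(Σ P·[cation]ₒ + Σ P·[anion]ᵢ) / (Σ P·[cation]ᵢ + Σ P·[anion]ₒ)]
Numerator = 1×3.78 + 0.086×129 + 0.41×16.8 = 21.76
Denominator = 1×134 + 0.086×21.6 + 0.41×116 = 183.4
Vm = 26.3 · ln(0.11865) = 26.3 × (-2.1316) = -56.06 mV

-56.1 mV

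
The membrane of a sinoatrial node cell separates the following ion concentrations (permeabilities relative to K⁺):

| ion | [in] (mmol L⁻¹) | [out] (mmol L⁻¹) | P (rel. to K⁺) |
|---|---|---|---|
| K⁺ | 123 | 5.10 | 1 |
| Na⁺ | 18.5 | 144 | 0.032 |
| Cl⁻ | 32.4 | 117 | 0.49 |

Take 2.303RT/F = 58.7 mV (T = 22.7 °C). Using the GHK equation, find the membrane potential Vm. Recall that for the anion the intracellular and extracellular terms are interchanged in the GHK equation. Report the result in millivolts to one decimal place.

Vm = 58.7 · log₁₀[(Σ P·[cation]ₒ + Σ P·[anion]ᵢ) / (Σ P·[cation]ᵢ + Σ P·[anion]ₒ)]
Numerator = 1×5.10 + 0.032×144 + 0.49×32.4 = 25.58
Denominator = 1×123 + 0.032×18.5 + 0.49×117 = 180.9
Vm = 58.7 · log₁₀(0.14141) = 58.7 × (-0.8495) = -49.87 mV

-49.9 mV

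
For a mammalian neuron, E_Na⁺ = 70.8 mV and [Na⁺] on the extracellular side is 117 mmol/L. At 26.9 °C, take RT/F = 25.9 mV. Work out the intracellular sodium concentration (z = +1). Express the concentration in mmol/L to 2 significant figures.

7.6 mmol/L

Nernst: E = (25.9/1) · ln([out]/[in]), so ln([out]/[in]) = 70.8 × 1 / 25.9 = 2.7336.
[out]/[in] = e^(2.7336) = 15.39.
[in] = 117 / 15.39 = 7.603 mmol/L.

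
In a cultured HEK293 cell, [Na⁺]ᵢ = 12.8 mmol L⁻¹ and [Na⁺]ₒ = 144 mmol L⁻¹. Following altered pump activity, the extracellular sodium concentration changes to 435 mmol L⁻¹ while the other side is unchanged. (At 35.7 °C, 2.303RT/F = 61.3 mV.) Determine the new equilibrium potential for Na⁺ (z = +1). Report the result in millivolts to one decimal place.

After the shift: [Na⁺]_out = 435, [Na⁺]_in = 12.8 mmol L⁻¹.
E_new = (61.3/1)·log₁₀(435/12.8) = 61.30 · (1.5313) = 93.87 mV

93.9 mV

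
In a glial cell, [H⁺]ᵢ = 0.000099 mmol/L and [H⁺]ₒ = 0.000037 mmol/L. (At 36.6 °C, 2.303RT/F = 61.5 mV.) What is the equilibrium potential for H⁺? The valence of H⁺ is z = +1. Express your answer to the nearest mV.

-26 mV

E = (61.5/z) · log₁₀([H⁺]_out/[H⁺]_in) with z = +1.
= (61.5/1) · log₁₀(0.000037/0.000099) = 61.50 · log₁₀(0.3737)
= 61.50 · (-0.4274) = -26.29 mV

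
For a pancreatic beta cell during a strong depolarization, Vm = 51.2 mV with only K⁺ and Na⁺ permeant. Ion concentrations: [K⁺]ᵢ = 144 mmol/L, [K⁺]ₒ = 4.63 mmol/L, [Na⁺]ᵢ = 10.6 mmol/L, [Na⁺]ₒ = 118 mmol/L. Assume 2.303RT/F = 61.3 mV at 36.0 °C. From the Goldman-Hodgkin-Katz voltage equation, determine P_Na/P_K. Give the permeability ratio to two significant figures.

22

Let α = P_Na/P_K. GHK: Vm = 61.3·log₁₀[(Kₒ + α·Naₒ)/(Kᵢ + α·Naᵢ)].
10^(Vm/61.3) = 10^(51.2/61.3) = 6.8428
So 6.8428·(Kᵢ + α·Naᵢ) = Kₒ + α·Naₒ → α = (6.8428·144.0 − 4.63) / (118.0 − 6.8428·10.6)
α = (985.4 − 4.63) / (118.0 − 72.53) = 980.7/45.47 = 21.57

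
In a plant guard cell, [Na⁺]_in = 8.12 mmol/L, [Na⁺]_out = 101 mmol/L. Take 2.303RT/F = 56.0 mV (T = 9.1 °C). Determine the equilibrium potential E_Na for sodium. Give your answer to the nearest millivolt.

61 mV

E = (56.0/z) · log₁₀([Na⁺]_out/[Na⁺]_in) with z = +1.
= (56.0/1) · log₁₀(101/8.12) = 56.00 · log₁₀(12.44)
= 56.00 · (1.0948) = 61.31 mV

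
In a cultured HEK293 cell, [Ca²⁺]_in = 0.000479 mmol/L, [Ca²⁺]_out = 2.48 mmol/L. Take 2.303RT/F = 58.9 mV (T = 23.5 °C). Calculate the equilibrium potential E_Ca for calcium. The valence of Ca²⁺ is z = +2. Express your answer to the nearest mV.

E = (58.9/z) · log₁₀([Ca²⁺]_out/[Ca²⁺]_in) with z = +2.
= (58.9/2) · log₁₀(2.48/0.000479) = 29.45 · log₁₀(5177)
= 29.45 · (3.7141) = 109.38 mV

109 mV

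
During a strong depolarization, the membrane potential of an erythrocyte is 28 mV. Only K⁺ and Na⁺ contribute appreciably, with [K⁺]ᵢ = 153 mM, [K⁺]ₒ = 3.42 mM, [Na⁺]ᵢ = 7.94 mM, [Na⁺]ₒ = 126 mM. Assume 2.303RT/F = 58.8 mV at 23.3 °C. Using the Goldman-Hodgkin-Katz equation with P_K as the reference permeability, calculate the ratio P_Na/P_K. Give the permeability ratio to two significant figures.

Let α = P_Na/P_K. GHK: Vm = 58.8·log₁₀[(Kₒ + α·Naₒ)/(Kᵢ + α·Naᵢ)].
10^(Vm/58.8) = 10^(28.0/58.8) = 2.9936
So 2.9936·(Kᵢ + α·Naᵢ) = Kₒ + α·Naₒ → α = (2.9936·153.0 − 3.42) / (126.0 − 2.9936·7.94)
α = (458 − 3.42) / (126.0 − 23.77) = 454.6/102.2 = 4.447

4.4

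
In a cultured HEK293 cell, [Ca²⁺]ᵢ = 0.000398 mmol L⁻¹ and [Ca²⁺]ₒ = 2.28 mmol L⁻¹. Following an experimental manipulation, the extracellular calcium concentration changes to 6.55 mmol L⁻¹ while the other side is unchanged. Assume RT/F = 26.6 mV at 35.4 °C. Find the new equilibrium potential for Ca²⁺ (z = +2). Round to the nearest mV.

After the shift: [Ca²⁺]_out = 6.55, [Ca²⁺]_in = 0.000398 mmol L⁻¹.
E_new = (26.6/2)·ln(6.55/0.000398) = 13.30 · (9.7085) = 129.12 mV

129 mV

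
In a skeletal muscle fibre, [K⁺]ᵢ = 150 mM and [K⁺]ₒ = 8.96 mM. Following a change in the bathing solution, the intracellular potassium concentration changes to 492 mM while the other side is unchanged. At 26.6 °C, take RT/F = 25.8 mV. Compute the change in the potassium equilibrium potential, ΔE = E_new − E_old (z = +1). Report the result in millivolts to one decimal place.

E_old = (25.8/1)·ln(8.96/150) = -72.70 mV
E_new = (25.8/1)·ln(8.96/492) = -103.35 mV
ΔE = -103.35 − (-72.70) = -30.65 mV

-30.6 mV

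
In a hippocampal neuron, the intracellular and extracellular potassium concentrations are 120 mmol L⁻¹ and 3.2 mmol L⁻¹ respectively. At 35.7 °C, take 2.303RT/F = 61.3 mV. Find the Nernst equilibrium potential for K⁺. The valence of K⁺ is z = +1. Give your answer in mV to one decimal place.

-96.5 mV

E = (61.3/z) · log₁₀([K⁺]_out/[K⁺]_in) with z = +1.
= (61.3/1) · log₁₀(3.2/120) = 61.30 · log₁₀(0.02667)
= 61.30 · (-1.5740) = -96.49 mV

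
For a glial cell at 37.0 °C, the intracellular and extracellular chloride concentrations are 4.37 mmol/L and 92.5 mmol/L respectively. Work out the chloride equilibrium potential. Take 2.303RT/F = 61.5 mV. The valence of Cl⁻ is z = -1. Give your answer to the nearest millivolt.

E = (61.5/z) · log₁₀([Cl⁻]_out/[Cl⁻]_in) with z = -1.
For an anion, dividing by z = -1 reverses the sign.
= (61.5/-1) · log₁₀(92.5/4.37) = -61.50 · log₁₀(21.17)
= -61.50 · (1.3257) = -81.53 mV

-82 mV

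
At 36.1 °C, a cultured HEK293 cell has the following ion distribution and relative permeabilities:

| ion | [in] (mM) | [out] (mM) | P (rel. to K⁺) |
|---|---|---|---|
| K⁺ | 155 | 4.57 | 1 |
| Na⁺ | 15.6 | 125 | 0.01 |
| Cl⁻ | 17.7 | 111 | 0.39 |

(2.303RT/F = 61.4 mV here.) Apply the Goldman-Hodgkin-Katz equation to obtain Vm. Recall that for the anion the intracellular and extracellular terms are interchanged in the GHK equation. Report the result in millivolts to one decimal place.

Vm = 61.4 · log₁₀[(Σ P·[cation]ₒ + Σ P·[anion]ᵢ) / (Σ P·[cation]ᵢ + Σ P·[anion]ₒ)]
Numerator = 1×4.57 + 0.01×125 + 0.39×17.7 = 12.72
Denominator = 1×155 + 0.01×15.6 + 0.39×111 = 198.4
Vm = 61.4 · log₁₀(0.064113) = 61.4 × (-1.1931) = -73.25 mV

-73.3 mV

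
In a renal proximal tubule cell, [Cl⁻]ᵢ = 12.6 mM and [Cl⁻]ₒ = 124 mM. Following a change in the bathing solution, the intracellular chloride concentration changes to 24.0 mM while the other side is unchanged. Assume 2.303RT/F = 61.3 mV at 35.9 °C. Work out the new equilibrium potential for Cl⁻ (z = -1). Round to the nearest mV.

-44 mV

After the shift: [Cl⁻]_out = 124, [Cl⁻]_in = 24.0 mM.
E_new = (61.3/-1)·log₁₀(124/24.0) = -61.30 · (0.7132) = -43.72 mV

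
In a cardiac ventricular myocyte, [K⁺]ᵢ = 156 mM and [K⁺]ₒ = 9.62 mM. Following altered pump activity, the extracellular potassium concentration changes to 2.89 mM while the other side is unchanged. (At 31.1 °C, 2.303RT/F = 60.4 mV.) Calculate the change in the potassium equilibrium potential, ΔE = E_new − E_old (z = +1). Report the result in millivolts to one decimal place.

E_old = (60.4/1)·log₁₀(9.62/156) = -73.08 mV
E_new = (60.4/1)·log₁₀(2.89/156) = -104.63 mV
ΔE = -104.63 − (-73.08) = -31.55 mV

-31.5 mV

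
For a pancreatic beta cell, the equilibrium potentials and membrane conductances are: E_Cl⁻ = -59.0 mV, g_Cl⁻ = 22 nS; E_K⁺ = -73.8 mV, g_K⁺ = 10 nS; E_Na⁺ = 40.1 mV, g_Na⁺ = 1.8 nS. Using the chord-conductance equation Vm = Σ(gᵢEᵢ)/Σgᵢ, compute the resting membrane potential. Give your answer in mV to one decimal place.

Σ gᵢEᵢ = 22·(-59.0) + 10·(-73.8) + 1.8·(40.1) = -1963.82
Σ gᵢ = 22 + 10 + 1.8 = 33.8
Vm = -1963.82 / 33.8 = -58.10 mV

-58.1 mV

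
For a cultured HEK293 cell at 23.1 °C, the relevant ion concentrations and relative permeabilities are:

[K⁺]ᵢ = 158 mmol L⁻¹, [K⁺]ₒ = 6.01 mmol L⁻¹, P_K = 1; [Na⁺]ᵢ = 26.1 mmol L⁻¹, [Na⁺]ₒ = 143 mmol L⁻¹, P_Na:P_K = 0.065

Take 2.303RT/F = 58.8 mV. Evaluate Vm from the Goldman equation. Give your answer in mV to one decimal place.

Vm = 58.8 · log₁₀[(Σ P·[cation]ₒ + Σ P·[anion]ᵢ) / (Σ P·[cation]ᵢ + Σ P·[anion]ₒ)]
Numerator = 1×6.01 + 0.065×143 = 15.3
Denominator = 1×158 + 0.065×26.1 = 159.7
Vm = 58.8 · log₁₀(0.095838) = 58.8 × (-1.0185) = -59.89 mV

-59.9 mV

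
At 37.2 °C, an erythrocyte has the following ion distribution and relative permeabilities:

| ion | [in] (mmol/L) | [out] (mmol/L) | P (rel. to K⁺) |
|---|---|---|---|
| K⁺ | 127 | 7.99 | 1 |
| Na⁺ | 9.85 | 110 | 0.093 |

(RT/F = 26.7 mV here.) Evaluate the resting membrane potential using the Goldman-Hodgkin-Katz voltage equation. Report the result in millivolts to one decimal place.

-52.0 mV

Vm = 26.7 · ln[(Σ P·[cation]ₒ + Σ P·[anion]ᵢ) / (Σ P·[cation]ᵢ + Σ P·[anion]ₒ)]
Numerator = 1×7.99 + 0.093×110 = 18.22
Denominator = 1×127 + 0.093×9.85 = 127.9
Vm = 26.7 · ln(0.14244) = 26.7 × (-1.9489) = -52.03 mV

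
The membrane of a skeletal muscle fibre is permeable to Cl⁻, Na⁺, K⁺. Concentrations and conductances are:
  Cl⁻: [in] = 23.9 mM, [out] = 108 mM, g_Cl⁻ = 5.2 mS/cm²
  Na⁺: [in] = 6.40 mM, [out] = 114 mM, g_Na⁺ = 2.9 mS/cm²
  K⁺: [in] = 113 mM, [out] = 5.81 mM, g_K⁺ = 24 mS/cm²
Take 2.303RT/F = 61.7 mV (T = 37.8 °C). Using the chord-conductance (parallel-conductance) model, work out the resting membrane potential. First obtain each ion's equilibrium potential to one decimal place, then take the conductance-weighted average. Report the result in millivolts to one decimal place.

-59.0 mV

E_Cl⁻ = (61.7/-1)·log₁₀(108/23.9) = -40.4 mV
E_Na⁺ = (61.7/1)·log₁₀(114/6.40) = 77.2 mV
E_K⁺ = (61.7/1)·log₁₀(5.81/113) = -79.5 mV
Vm = (Σ gᵢEᵢ)/(Σ gᵢ) = (5.2·-40.4 + 2.9·77.2 + 24·-79.5) / (5.2 + 2.9 + 24)
= -1894.20 / 32.1 = -59.01 mV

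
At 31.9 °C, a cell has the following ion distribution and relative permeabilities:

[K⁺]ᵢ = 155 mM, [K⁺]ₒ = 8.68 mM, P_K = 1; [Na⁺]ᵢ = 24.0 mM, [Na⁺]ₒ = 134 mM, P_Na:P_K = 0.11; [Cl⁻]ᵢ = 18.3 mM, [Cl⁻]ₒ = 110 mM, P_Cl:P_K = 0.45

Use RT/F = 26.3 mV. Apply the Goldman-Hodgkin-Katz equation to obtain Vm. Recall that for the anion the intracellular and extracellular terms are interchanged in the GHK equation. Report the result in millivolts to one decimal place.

Vm = 26.3 · ln[(Σ P·[cation]ₒ + Σ P·[anion]ᵢ) / (Σ P·[cation]ᵢ + Σ P·[anion]ₒ)]
Numerator = 1×8.68 + 0.11×134 + 0.45×18.3 = 31.66
Denominator = 1×155 + 0.11×24.0 + 0.45×110 = 207.1
Vm = 26.3 · ln(0.15282) = 26.3 × (-1.8785) = -49.40 mV

-49.4 mV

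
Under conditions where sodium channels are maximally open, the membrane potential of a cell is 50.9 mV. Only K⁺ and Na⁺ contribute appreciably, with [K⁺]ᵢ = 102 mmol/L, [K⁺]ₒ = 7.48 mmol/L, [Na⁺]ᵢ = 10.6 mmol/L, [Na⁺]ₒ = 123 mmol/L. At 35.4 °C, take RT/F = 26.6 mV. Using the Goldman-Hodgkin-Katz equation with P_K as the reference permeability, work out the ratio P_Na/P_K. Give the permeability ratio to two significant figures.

13

Let α = P_Na/P_K. GHK: Vm = 26.6·ln[(Kₒ + α·Naₒ)/(Kᵢ + α·Naᵢ)].
e^(Vm/26.6) = e^(50.9/26.6) = 6.777
So 6.777·(Kᵢ + α·Naᵢ) = Kₒ + α·Naₒ → α = (6.777·102.0 − 7.48) / (123.0 − 6.777·10.6)
α = (691.3 − 7.48) / (123.0 − 71.84) = 683.8/51.16 = 13.36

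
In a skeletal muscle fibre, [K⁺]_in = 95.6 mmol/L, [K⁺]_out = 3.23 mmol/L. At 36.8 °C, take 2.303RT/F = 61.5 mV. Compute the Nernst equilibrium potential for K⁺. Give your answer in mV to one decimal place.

E = (61.5/z) · log₁₀([K⁺]_out/[K⁺]_in) with z = +1.
= (61.5/1) · log₁₀(3.23/95.6) = 61.50 · log₁₀(0.03379)
= 61.50 · (-1.4713) = -90.48 mV

-90.5 mV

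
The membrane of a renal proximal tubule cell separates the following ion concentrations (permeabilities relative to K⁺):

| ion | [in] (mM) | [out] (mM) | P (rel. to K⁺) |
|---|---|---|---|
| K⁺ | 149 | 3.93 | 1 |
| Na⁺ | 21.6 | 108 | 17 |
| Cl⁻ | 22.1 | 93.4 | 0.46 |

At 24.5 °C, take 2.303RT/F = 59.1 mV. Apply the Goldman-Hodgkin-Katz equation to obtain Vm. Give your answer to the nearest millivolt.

Vm = 59.1 · log₁₀[(Σ P·[cation]ₒ + Σ P·[anion]ᵢ) / (Σ P·[cation]ᵢ + Σ P·[anion]ₒ)]
Numerator = 1×3.93 + 17×108 + 0.46×22.1 = 1850
Denominator = 1×149 + 17×21.6 + 0.46×93.4 = 559.2
Vm = 59.1 · log₁₀(3.3087) = 59.1 × (0.5197) = 30.71 mV

31 mV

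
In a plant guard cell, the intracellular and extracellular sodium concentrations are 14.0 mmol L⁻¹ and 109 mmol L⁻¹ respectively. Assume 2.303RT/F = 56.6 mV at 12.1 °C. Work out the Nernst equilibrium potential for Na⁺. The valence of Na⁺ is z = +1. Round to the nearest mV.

E = (56.6/z) · log₁₀([Na⁺]_out/[Na⁺]_in) with z = +1.
= (56.6/1) · log₁₀(109/14.0) = 56.60 · log₁₀(7.786)
= 56.60 · (0.8913) = 50.45 mV

50 mV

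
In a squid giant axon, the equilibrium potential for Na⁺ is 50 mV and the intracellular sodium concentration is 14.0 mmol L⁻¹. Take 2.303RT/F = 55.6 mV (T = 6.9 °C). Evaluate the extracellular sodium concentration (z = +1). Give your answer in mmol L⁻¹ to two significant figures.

110 mmol L⁻¹

Nernst: E = (55.6/1) · log₁₀([out]/[in]), so log₁₀([out]/[in]) = 50.0 × 1 / 55.6 = 0.8993.
[out]/[in] = 10^(0.8993) = 7.93.
[out] = 7.93 × 14.0 = 111 mmol L⁻¹.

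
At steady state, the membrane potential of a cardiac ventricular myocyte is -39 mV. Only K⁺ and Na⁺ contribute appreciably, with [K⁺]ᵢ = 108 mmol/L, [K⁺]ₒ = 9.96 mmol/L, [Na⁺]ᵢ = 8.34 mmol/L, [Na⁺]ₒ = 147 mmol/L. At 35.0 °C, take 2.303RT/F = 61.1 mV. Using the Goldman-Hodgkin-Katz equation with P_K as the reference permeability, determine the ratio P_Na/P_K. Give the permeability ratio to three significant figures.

Let α = P_Na/P_K. GHK: Vm = 61.1·log₁₀[(Kₒ + α·Naₒ)/(Kᵢ + α·Naᵢ)].
10^(Vm/61.1) = 10^(-39.0/61.1) = 0.22999
So 0.22999·(Kᵢ + α·Naᵢ) = Kₒ + α·Naₒ → α = (0.22999·108.0 − 9.96) / (147.0 − 0.22999·8.34)
α = (24.84 − 9.96) / (147.0 − 1.918) = 14.88/145.1 = 0.1026

0.103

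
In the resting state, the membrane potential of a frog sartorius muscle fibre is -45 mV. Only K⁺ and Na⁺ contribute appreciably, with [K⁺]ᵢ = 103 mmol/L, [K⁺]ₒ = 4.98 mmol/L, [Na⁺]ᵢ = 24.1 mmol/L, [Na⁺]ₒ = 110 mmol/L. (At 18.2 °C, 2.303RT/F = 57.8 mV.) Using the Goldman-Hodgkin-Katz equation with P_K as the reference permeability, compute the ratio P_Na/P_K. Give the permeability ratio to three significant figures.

Let α = P_Na/P_K. GHK: Vm = 57.8·log₁₀[(Kₒ + α·Naₒ)/(Kᵢ + α·Naᵢ)].
10^(Vm/57.8) = 10^(-45.0/57.8) = 0.16651
So 0.16651·(Kᵢ + α·Naᵢ) = Kₒ + α·Naₒ → α = (0.16651·103.0 − 4.98) / (110.0 − 0.16651·24.1)
α = (17.15 − 4.98) / (110.0 − 4.013) = 12.17/106 = 0.1148

0.115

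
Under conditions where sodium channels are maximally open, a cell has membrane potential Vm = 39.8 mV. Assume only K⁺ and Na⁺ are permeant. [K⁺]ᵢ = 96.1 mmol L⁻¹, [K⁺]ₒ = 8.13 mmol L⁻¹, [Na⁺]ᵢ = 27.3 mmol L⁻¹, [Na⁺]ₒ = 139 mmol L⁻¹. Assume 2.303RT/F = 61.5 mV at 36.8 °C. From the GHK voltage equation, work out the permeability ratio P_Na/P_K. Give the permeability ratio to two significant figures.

Let α = P_Na/P_K. GHK: Vm = 61.5·log₁₀[(Kₒ + α·Naₒ)/(Kᵢ + α·Naᵢ)].
10^(Vm/61.5) = 10^(39.8/61.5) = 4.4377
So 4.4377·(Kᵢ + α·Naᵢ) = Kₒ + α·Naₒ → α = (4.4377·96.1 − 8.13) / (139.0 − 4.4377·27.3)
α = (426.5 − 8.13) / (139.0 − 121.1) = 418.3/17.85 = 23.43

23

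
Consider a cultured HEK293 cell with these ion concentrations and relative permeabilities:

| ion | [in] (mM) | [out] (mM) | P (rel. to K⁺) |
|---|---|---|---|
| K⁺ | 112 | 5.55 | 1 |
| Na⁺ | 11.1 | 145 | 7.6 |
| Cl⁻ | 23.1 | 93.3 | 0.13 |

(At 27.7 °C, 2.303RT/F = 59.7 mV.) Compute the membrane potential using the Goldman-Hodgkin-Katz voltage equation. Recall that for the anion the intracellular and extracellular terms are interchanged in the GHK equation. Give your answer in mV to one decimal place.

Vm = 59.7 · log₁₀[(Σ P·[cation]ₒ + Σ P·[anion]ᵢ) / (Σ P·[cation]ᵢ + Σ P·[anion]ₒ)]
Numerator = 1×5.55 + 7.6×145 + 0.13×23.1 = 1111
Denominator = 1×112 + 7.6×11.1 + 0.13×93.3 = 208.5
Vm = 59.7 · log₁₀(5.3267) = 59.7 × (0.7265) = 43.37 mV

43.4 mV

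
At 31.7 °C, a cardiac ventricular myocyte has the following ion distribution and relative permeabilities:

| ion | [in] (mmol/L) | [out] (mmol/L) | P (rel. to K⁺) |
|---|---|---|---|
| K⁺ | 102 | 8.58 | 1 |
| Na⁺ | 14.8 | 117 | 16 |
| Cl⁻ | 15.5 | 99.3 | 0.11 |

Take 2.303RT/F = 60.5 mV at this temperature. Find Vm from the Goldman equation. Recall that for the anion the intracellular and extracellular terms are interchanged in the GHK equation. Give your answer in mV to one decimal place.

44.2 mV

Vm = 60.5 · log₁₀[(Σ P·[cation]ₒ + Σ P·[anion]ᵢ) / (Σ P·[cation]ᵢ + Σ P·[anion]ₒ)]
Numerator = 1×8.58 + 16×117 + 0.11×15.5 = 1882
Denominator = 1×102 + 16×14.8 + 0.11×99.3 = 349.7
Vm = 60.5 · log₁₀(5.3822) = 60.5 × (0.7310) = 44.22 mV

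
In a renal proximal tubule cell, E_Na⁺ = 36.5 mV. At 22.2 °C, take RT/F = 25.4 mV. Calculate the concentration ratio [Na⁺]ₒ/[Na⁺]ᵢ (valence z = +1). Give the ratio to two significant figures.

ln([out]/[in]) = E·z/(25.4) = 36.5 × 1 / 25.4 = 1.4370
[out]/[in] = e^(1.4370) = 4.208

4.2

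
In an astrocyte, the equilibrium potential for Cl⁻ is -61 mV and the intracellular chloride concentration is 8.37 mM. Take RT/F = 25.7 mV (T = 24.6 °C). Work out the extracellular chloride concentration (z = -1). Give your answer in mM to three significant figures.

Nernst: E = (25.7/-1) · ln([out]/[in]), so ln([out]/[in]) = -61.0 × -1 / 25.7 = 2.3735.
[out]/[in] = e^(2.3735) = 10.74.
[out] = 10.74 × 8.37 = 89.85 mM.

89.9 mM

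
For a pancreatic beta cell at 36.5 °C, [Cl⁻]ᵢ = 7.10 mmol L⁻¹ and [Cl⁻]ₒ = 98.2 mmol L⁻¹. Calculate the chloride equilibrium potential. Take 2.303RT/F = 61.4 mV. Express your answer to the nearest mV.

-70 mV

E = (61.4/z) · log₁₀([Cl⁻]_out/[Cl⁻]_in) with z = -1.
For an anion, dividing by z = -1 reverses the sign.
= (61.4/-1) · log₁₀(98.2/7.10) = -61.40 · log₁₀(13.83)
= -61.40 · (1.1409) = -70.05 mV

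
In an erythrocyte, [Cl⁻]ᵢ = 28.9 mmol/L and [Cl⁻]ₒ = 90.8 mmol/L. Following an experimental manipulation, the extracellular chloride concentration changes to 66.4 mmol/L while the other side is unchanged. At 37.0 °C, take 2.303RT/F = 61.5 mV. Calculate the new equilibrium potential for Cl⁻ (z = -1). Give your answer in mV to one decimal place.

-22.2 mV

After the shift: [Cl⁻]_out = 66.4, [Cl⁻]_in = 28.9 mmol/L.
E_new = (61.5/-1)·log₁₀(66.4/28.9) = -61.50 · (0.3613) = -22.22 mV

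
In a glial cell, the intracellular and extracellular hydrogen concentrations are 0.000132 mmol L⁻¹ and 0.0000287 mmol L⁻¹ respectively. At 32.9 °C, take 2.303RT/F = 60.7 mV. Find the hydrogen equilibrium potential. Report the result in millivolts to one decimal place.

E = (60.7/z) · log₁₀([H⁺]_out/[H⁺]_in) with z = +1.
= (60.7/1) · log₁₀(0.0000287/0.000132) = 60.70 · log₁₀(0.2174)
= 60.70 · (-0.6627) = -40.23 mV

-40.2 mV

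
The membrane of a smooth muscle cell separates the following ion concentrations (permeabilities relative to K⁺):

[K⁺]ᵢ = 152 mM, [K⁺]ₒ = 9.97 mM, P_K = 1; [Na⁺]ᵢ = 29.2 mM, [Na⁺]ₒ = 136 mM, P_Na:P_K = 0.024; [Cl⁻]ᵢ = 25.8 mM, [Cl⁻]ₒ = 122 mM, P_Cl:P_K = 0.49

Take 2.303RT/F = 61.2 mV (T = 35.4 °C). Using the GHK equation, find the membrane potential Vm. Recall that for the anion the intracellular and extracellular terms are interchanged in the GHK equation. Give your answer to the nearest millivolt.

-56 mV

Vm = 61.2 · log₁₀[(Σ P·[cation]ₒ + Σ P·[anion]ᵢ) / (Σ P·[cation]ᵢ + Σ P·[anion]ₒ)]
Numerator = 1×9.97 + 0.024×136 + 0.49×25.8 = 25.88
Denominator = 1×152 + 0.024×29.2 + 0.49×122 = 212.5
Vm = 61.2 · log₁₀(0.12178) = 61.2 × (-0.9144) = -55.96 mV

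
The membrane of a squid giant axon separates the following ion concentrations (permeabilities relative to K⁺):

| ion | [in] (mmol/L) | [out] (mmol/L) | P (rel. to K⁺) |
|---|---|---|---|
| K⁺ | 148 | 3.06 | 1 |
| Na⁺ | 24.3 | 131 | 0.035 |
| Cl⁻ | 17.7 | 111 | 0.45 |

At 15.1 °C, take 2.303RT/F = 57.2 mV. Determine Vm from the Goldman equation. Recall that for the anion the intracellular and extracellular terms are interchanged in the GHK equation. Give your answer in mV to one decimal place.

-63.2 mV

Vm = 57.2 · log₁₀[(Σ P·[cation]ₒ + Σ P·[anion]ᵢ) / (Σ P·[cation]ᵢ + Σ P·[anion]ₒ)]
Numerator = 1×3.06 + 0.035×131 + 0.45×17.7 = 15.61
Denominator = 1×148 + 0.035×24.3 + 0.45×111 = 198.8
Vm = 57.2 · log₁₀(0.078521) = 57.2 × (-1.1050) = -63.21 mV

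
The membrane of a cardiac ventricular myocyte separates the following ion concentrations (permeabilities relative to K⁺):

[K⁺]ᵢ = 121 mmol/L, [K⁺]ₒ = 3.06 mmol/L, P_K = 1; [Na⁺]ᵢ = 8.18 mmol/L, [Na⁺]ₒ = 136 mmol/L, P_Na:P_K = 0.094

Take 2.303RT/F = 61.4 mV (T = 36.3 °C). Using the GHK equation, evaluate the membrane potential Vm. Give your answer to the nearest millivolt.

-54 mV

Vm = 61.4 · log₁₀[(Σ P·[cation]ₒ + Σ P·[anion]ᵢ) / (Σ P·[cation]ᵢ + Σ P·[anion]ₒ)]
Numerator = 1×3.06 + 0.094×136 = 15.84
Denominator = 1×121 + 0.094×8.18 = 121.8
Vm = 61.4 · log₁₀(0.13012) = 61.4 × (-0.8857) = -54.38 mV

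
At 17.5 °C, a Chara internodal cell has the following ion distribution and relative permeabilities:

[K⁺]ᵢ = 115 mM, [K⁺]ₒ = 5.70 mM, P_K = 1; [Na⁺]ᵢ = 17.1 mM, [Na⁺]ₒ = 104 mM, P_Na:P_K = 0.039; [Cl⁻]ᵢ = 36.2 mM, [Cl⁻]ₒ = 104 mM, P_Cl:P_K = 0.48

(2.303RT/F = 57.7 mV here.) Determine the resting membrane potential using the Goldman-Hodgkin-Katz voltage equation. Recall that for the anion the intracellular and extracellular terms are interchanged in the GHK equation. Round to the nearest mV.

-45 mV

Vm = 57.7 · log₁₀[(Σ P·[cation]ₒ + Σ P·[anion]ᵢ) / (Σ P·[cation]ᵢ + Σ P·[anion]ₒ)]
Numerator = 1×5.70 + 0.039×104 + 0.48×36.2 = 27.13
Denominator = 1×115 + 0.039×17.1 + 0.48×104 = 165.6
Vm = 57.7 · log₁₀(0.16385) = 57.7 × (-0.7855) = -45.33 mV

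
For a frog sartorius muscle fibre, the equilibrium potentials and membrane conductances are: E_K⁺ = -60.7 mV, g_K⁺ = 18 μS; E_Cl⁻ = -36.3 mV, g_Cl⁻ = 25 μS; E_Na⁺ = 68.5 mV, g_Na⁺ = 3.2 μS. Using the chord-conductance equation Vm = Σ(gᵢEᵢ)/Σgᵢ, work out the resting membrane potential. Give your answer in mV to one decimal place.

-38.5 mV

Σ gᵢEᵢ = 18·(-60.7) + 25·(-36.3) + 3.2·(68.5) = -1780.90
Σ gᵢ = 18 + 25 + 3.2 = 46.2
Vm = -1780.90 / 46.2 = -38.55 mV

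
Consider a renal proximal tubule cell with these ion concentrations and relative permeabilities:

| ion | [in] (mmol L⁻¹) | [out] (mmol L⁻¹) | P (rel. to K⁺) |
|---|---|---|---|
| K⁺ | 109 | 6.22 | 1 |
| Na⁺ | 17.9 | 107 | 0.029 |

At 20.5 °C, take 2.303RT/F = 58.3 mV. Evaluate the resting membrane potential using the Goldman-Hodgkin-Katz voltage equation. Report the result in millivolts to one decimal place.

Vm = 58.3 · log₁₀[(Σ P·[cation]ₒ + Σ P·[anion]ᵢ) / (Σ P·[cation]ᵢ + Σ P·[anion]ₒ)]
Numerator = 1×6.22 + 0.029×107 = 9.323
Denominator = 1×109 + 0.029×17.9 = 109.5
Vm = 58.3 · log₁₀(0.085127) = 58.3 × (-1.0699) = -62.38 mV

-62.4 mV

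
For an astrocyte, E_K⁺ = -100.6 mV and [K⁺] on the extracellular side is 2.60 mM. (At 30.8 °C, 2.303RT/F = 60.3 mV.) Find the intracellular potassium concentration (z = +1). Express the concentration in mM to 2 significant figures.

120 mM

Nernst: E = (60.3/1) · log₁₀([out]/[in]), so log₁₀([out]/[in]) = -100.6 × 1 / 60.3 = -1.6683.
[out]/[in] = 10^(-1.6683) = 0.02146.
[in] = 2.60 / 0.02146 = 121.1 mM.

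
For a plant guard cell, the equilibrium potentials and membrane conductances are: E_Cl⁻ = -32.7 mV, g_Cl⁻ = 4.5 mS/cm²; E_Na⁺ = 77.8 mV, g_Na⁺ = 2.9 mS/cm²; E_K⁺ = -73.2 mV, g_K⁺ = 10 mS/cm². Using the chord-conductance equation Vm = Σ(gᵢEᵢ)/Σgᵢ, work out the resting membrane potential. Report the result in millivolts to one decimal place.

Σ gᵢEᵢ = 4.5·(-32.7) + 2.9·(77.8) + 10·(-73.2) = -653.53
Σ gᵢ = 4.5 + 2.9 + 10 = 17.4
Vm = -653.53 / 17.4 = -37.56 mV

-37.6 mV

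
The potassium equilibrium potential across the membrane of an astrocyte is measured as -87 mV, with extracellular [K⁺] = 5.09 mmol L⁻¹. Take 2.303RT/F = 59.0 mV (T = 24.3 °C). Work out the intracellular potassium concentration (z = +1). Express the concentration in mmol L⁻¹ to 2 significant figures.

150 mmol L⁻¹

Nernst: E = (59.0/1) · log₁₀([out]/[in]), so log₁₀([out]/[in]) = -87.0 × 1 / 59.0 = -1.4746.
[out]/[in] = 10^(-1.4746) = 0.03353.
[in] = 5.09 / 0.03353 = 151.8 mmol L⁻¹.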